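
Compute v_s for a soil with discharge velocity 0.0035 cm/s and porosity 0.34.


Result: 0.01029 cm/s

Derivation:
Using v_s = v_d / n
v_s = 0.0035 / 0.34
v_s = 0.01029 cm/s


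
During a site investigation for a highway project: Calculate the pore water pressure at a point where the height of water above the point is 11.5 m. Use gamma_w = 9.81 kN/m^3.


Using u = gamma_w * h_w
u = 9.81 * 11.5
u = 112.82 kPa


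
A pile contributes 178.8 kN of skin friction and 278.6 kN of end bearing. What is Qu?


Result: 457.4 kN

Derivation:
Using Qu = Qf + Qb
Qu = 178.8 + 278.6
Qu = 457.4 kN


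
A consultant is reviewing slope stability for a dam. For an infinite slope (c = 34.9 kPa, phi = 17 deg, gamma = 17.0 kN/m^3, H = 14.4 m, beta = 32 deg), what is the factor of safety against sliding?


Using Fs = c / (gamma*H*sin(beta)*cos(beta)) + tan(phi)/tan(beta)
Cohesion contribution = 34.9 / (17.0*14.4*sin(32)*cos(32))
Cohesion contribution = 0.317237
Friction contribution = tan(17)/tan(32) = 0.489271
Fs = 0.317237 + 0.489271
Fs = 0.807


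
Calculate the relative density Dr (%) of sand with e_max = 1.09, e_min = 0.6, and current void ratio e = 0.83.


Using Dr = (e_max - e) / (e_max - e_min) * 100
e_max - e = 1.09 - 0.83 = 0.26
e_max - e_min = 1.09 - 0.6 = 0.49
Dr = 0.26 / 0.49 * 100
Dr = 53.06 %


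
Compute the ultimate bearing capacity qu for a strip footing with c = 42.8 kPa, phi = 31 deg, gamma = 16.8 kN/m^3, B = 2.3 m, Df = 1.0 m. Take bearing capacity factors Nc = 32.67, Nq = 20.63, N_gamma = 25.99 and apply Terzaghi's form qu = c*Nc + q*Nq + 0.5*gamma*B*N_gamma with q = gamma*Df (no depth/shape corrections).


Compute qu = c*Nc + gamma*Df*Nq + 0.5*gamma*B*N_gamma
Term 1: 42.8 * 32.67 = 1398.276
Term 2: 16.8 * 1.0 * 20.63 = 346.584
Term 3: 0.5 * 16.8 * 2.3 * 25.99 = 502.1268
qu = 1398.276 + 346.584 + 502.1268
qu = 2246.99 kPa


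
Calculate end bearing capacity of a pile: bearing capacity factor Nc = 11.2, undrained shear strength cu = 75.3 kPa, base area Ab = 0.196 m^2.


Using Qb = Nc * cu * Ab
Qb = 11.2 * 75.3 * 0.196
Qb = 165.3 kN


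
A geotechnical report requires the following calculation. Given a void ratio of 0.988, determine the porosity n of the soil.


Using the relation n = e / (1 + e)
n = 0.988 / (1 + 0.988)
n = 0.988 / 1.988
n = 0.497


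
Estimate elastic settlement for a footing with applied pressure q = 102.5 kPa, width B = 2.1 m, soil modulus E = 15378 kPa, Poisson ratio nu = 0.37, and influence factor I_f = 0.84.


Result: 10.148 mm

Derivation:
Using Se = q * B * (1 - nu^2) * I_f / E
1 - nu^2 = 1 - 0.37^2 = 0.8631
Se = 102.5 * 2.1 * 0.8631 * 0.84 / 15378
Se = 0.010148 m
Convert to mm: Se = 0.010148 * 1000 = 10.148 mm


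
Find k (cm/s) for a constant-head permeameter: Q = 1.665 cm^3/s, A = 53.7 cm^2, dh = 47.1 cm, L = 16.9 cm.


Result: 0.011125 cm/s

Derivation:
Compute hydraulic gradient:
i = dh / L = 47.1 / 16.9 = 2.78698
Then apply Darcy's law:
k = Q / (A * i)
k = 1.665 / (53.7 * 2.78698)
k = 1.665 / 149.661
k = 0.011125 cm/s


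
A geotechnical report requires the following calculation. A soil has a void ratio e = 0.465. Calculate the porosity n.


Using the relation n = e / (1 + e)
n = 0.465 / (1 + 0.465)
n = 0.465 / 1.465
n = 0.3174


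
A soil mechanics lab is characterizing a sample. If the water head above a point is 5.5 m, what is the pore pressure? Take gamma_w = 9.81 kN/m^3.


Using u = gamma_w * h_w
u = 9.81 * 5.5
u = 53.96 kPa


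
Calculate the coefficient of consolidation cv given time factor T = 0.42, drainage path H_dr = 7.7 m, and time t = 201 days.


Using cv = T * H_dr^2 / t
H_dr^2 = 7.7^2 = 59.29
cv = 0.42 * 59.29 / 201
cv = 0.12389 m^2/day


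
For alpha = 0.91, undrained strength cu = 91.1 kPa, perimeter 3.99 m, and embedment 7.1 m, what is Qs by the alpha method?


Using Qs = alpha * cu * perimeter * L
Qs = 0.91 * 91.1 * 3.99 * 7.1
Qs = 2348.5 kN


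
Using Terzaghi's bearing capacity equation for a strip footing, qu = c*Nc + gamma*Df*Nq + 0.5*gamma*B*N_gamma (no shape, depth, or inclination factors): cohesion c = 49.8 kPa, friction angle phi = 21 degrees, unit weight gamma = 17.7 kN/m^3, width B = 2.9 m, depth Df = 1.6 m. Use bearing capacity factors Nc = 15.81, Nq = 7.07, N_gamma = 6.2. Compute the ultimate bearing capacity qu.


Compute qu = c*Nc + gamma*Df*Nq + 0.5*gamma*B*N_gamma
Term 1: 49.8 * 15.81 = 787.338
Term 2: 17.7 * 1.6 * 7.07 = 200.2224
Term 3: 0.5 * 17.7 * 2.9 * 6.2 = 159.123
qu = 787.338 + 200.2224 + 159.123
qu = 1146.68 kPa


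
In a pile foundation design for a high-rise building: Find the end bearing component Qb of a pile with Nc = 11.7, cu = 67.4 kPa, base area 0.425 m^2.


Using Qb = Nc * cu * Ab
Qb = 11.7 * 67.4 * 0.425
Qb = 335.15 kN


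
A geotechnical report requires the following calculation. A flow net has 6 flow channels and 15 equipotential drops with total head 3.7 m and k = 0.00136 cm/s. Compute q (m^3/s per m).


Convert k to m/s for unit consistency with H:
k = 0.00136 cm/s = 0.00136 / 100 m/s = 1.36e-05 m/s
Using q = k * H * Nf / Nd
Nf / Nd = 6 / 15 = 0.4
q = 1.36e-05 * 3.7 * 0.4
q = 2.013e-05 m^3/s per m


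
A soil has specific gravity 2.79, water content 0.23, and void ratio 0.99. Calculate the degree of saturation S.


Using S = Gs * w / e
S = 2.79 * 0.23 / 0.99
S = 0.6482


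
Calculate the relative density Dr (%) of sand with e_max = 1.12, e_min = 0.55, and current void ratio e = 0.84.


Using Dr = (e_max - e) / (e_max - e_min) * 100
e_max - e = 1.12 - 0.84 = 0.28
e_max - e_min = 1.12 - 0.55 = 0.57
Dr = 0.28 / 0.57 * 100
Dr = 49.12 %


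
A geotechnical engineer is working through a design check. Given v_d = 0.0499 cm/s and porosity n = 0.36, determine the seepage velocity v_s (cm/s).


Using v_s = v_d / n
v_s = 0.0499 / 0.36
v_s = 0.13861 cm/s


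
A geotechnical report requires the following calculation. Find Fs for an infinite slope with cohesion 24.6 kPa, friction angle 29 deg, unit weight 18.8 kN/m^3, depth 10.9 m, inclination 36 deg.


Result: 1.015

Derivation:
Using Fs = c / (gamma*H*sin(beta)*cos(beta)) + tan(phi)/tan(beta)
Cohesion contribution = 24.6 / (18.8*10.9*sin(36)*cos(36))
Cohesion contribution = 0.252449
Friction contribution = tan(29)/tan(36) = 0.762941
Fs = 0.252449 + 0.762941
Fs = 1.015


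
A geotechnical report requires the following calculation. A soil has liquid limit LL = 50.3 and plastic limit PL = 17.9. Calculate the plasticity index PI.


Using PI = LL - PL
PI = 50.3 - 17.9
PI = 32.4


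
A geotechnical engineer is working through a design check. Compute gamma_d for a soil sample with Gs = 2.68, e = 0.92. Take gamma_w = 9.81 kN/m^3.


Using gamma_d = Gs * gamma_w / (1 + e)
gamma_d = 2.68 * 9.81 / (1 + 0.92)
gamma_d = 2.68 * 9.81 / 1.92
gamma_d = 13.693 kN/m^3


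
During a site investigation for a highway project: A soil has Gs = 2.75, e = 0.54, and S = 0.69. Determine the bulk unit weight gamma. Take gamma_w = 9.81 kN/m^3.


Result: 19.891 kN/m^3

Derivation:
Using gamma = gamma_w * (Gs + S*e) / (1 + e)
Numerator: Gs + S*e = 2.75 + 0.69*0.54 = 3.1226
Denominator: 1 + e = 1 + 0.54 = 1.54
gamma = 9.81 * 3.1226 / 1.54
gamma = 19.891 kN/m^3


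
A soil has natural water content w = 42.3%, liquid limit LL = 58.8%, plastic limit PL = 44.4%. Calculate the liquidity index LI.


Result: -0.146

Derivation:
First compute the plasticity index:
PI = LL - PL = 58.8 - 44.4 = 14.4
Then compute the liquidity index:
LI = (w - PL) / PI
LI = (42.3 - 44.4) / 14.4
LI = -0.146


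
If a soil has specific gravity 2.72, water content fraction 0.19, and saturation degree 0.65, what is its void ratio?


Using the relation e = Gs * w / S
e = 2.72 * 0.19 / 0.65
e = 0.7951


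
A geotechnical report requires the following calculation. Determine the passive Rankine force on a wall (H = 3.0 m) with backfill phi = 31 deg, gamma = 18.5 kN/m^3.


Compute passive earth pressure coefficient:
Kp = tan^2(45 + phi/2) = tan^2(60.5) = 3.124035
Compute passive force:
Pp = 0.5 * Kp * gamma * H^2
Pp = 0.5 * 3.124035 * 18.5 * 3.0^2
Pp = 260.08 kN/m


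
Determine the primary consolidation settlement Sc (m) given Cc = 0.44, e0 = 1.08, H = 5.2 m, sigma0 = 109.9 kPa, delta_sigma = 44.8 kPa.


Using Sc = Cc * H / (1 + e0) * log10((sigma0 + delta_sigma) / sigma0)
Stress ratio = (109.9 + 44.8) / 109.9 = 1.40764
log10(1.40764) = 0.148493
Cc * H / (1 + e0) = 0.44 * 5.2 / (1 + 1.08) = 1.1
Sc = 1.1 * 0.148493
Sc = 0.1633 m


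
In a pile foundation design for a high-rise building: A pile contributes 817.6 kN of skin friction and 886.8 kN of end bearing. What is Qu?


Result: 1704.4 kN

Derivation:
Using Qu = Qf + Qb
Qu = 817.6 + 886.8
Qu = 1704.4 kN


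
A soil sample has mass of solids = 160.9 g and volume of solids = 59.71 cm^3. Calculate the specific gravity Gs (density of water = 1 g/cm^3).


Using Gs = m_s / (V_s * rho_w)
Since rho_w = 1 g/cm^3:
Gs = 160.9 / 59.71
Gs = 2.695


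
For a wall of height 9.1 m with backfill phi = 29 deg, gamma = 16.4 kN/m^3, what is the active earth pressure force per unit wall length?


Result: 235.61 kN/m

Derivation:
Compute active earth pressure coefficient:
Ka = tan^2(45 - phi/2) = tan^2(30.5) = 0.346974
Compute active force:
Pa = 0.5 * Ka * gamma * H^2
Pa = 0.5 * 0.346974 * 16.4 * 9.1^2
Pa = 235.61 kN/m


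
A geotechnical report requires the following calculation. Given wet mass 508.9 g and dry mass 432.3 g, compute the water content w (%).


Using w = (m_wet - m_dry) / m_dry * 100
m_wet - m_dry = 508.9 - 432.3 = 76.6 g
w = 76.6 / 432.3 * 100
w = 17.72 %


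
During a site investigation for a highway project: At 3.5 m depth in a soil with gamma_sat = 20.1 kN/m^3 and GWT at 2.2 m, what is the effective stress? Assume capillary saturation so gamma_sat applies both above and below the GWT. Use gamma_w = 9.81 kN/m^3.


Total stress = gamma_sat * depth
sigma = 20.1 * 3.5 = 70.35 kPa
Pore water pressure u = gamma_w * (depth - d_wt)
u = 9.81 * (3.5 - 2.2) = 12.753 kPa
Effective stress = sigma - u
sigma' = 70.35 - 12.753 = 57.6 kPa


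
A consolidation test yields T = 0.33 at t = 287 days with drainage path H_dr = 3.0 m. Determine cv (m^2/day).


Using cv = T * H_dr^2 / t
H_dr^2 = 3.0^2 = 9.0
cv = 0.33 * 9.0 / 287
cv = 0.01035 m^2/day


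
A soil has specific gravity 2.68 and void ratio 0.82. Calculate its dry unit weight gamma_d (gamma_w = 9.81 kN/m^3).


Using gamma_d = Gs * gamma_w / (1 + e)
gamma_d = 2.68 * 9.81 / (1 + 0.82)
gamma_d = 2.68 * 9.81 / 1.82
gamma_d = 14.445 kN/m^3


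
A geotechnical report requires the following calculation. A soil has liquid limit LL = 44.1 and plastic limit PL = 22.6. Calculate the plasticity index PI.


Using PI = LL - PL
PI = 44.1 - 22.6
PI = 21.5


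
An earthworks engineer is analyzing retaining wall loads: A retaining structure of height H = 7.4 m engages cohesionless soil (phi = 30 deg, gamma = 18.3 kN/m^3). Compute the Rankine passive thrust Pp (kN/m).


Result: 1503.16 kN/m

Derivation:
Compute passive earth pressure coefficient:
Kp = tan^2(45 + phi/2) = tan^2(60.0) = 3
Compute passive force:
Pp = 0.5 * Kp * gamma * H^2
Pp = 0.5 * 3 * 18.3 * 7.4^2
Pp = 1503.16 kN/m


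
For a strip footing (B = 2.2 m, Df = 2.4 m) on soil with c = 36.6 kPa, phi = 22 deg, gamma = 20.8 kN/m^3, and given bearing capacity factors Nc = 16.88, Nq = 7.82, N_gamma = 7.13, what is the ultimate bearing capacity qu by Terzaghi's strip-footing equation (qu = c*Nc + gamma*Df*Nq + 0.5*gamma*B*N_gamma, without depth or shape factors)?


Result: 1171.32 kPa

Derivation:
Compute qu = c*Nc + gamma*Df*Nq + 0.5*gamma*B*N_gamma
Term 1: 36.6 * 16.88 = 617.808
Term 2: 20.8 * 2.4 * 7.82 = 390.3744
Term 3: 0.5 * 20.8 * 2.2 * 7.13 = 163.1344
qu = 617.808 + 390.3744 + 163.1344
qu = 1171.32 kPa


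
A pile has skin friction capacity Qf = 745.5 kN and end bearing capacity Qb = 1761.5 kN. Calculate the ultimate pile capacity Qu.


Result: 2507.0 kN

Derivation:
Using Qu = Qf + Qb
Qu = 745.5 + 1761.5
Qu = 2507.0 kN


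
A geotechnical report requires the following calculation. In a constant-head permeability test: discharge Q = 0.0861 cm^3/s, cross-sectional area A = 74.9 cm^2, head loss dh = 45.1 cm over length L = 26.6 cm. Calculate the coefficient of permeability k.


Compute hydraulic gradient:
i = dh / L = 45.1 / 26.6 = 1.69549
Then apply Darcy's law:
k = Q / (A * i)
k = 0.0861 / (74.9 * 1.69549)
k = 0.0861 / 126.992
k = 0.000678 cm/s


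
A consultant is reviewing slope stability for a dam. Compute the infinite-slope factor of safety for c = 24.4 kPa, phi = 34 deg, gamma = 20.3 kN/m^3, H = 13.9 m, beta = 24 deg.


Result: 1.748

Derivation:
Using Fs = c / (gamma*H*sin(beta)*cos(beta)) + tan(phi)/tan(beta)
Cohesion contribution = 24.4 / (20.3*13.9*sin(24)*cos(24))
Cohesion contribution = 0.232721
Friction contribution = tan(34)/tan(24) = 1.51497
Fs = 0.232721 + 1.51497
Fs = 1.748


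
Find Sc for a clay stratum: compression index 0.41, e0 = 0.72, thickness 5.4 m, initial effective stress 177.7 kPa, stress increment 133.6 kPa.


Using Sc = Cc * H / (1 + e0) * log10((sigma0 + delta_sigma) / sigma0)
Stress ratio = (177.7 + 133.6) / 177.7 = 1.75183
log10(1.75183) = 0.243492
Cc * H / (1 + e0) = 0.41 * 5.4 / (1 + 0.72) = 1.28721
Sc = 1.28721 * 0.243492
Sc = 0.3134 m


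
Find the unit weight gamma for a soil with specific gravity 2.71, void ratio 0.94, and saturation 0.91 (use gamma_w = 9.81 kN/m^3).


Result: 18.029 kN/m^3

Derivation:
Using gamma = gamma_w * (Gs + S*e) / (1 + e)
Numerator: Gs + S*e = 2.71 + 0.91*0.94 = 3.5654
Denominator: 1 + e = 1 + 0.94 = 1.94
gamma = 9.81 * 3.5654 / 1.94
gamma = 18.029 kN/m^3


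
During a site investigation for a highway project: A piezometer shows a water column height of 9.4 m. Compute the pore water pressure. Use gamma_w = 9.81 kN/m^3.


Using u = gamma_w * h_w
u = 9.81 * 9.4
u = 92.21 kPa


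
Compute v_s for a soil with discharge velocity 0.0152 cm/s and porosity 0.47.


Using v_s = v_d / n
v_s = 0.0152 / 0.47
v_s = 0.03234 cm/s


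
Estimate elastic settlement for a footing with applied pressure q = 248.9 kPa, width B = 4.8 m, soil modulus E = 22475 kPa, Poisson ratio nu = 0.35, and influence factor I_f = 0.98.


Using Se = q * B * (1 - nu^2) * I_f / E
1 - nu^2 = 1 - 0.35^2 = 0.8775
Se = 248.9 * 4.8 * 0.8775 * 0.98 / 22475
Se = 0.045713 m
Convert to mm: Se = 0.045713 * 1000 = 45.713 mm


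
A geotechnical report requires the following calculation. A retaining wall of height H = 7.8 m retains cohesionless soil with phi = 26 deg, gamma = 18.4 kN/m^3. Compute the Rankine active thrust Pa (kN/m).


Compute active earth pressure coefficient:
Ka = tan^2(45 - phi/2) = tan^2(32.0) = 0.390462
Compute active force:
Pa = 0.5 * Ka * gamma * H^2
Pa = 0.5 * 0.390462 * 18.4 * 7.8^2
Pa = 218.55 kN/m


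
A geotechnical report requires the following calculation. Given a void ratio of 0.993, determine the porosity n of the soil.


Using the relation n = e / (1 + e)
n = 0.993 / (1 + 0.993)
n = 0.993 / 1.993
n = 0.4982


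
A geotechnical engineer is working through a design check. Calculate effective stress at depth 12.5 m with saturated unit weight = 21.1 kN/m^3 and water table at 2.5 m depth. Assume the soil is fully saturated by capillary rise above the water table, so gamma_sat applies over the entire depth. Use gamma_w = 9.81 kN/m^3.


Total stress = gamma_sat * depth
sigma = 21.1 * 12.5 = 263.75 kPa
Pore water pressure u = gamma_w * (depth - d_wt)
u = 9.81 * (12.5 - 2.5) = 98.1 kPa
Effective stress = sigma - u
sigma' = 263.75 - 98.1 = 165.65 kPa


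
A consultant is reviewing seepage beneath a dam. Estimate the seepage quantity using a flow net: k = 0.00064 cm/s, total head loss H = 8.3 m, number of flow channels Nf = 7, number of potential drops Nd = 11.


Result: 3.38e-05 m^3/s per m

Derivation:
Convert k to m/s for unit consistency with H:
k = 0.00064 cm/s = 0.00064 / 100 m/s = 6.4e-06 m/s
Using q = k * H * Nf / Nd
Nf / Nd = 7 / 11 = 0.6364
q = 6.4e-06 * 8.3 * 0.6364
q = 3.38e-05 m^3/s per m


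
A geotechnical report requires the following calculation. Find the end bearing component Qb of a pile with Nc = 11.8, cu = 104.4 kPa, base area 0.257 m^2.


Result: 316.6 kN

Derivation:
Using Qb = Nc * cu * Ab
Qb = 11.8 * 104.4 * 0.257
Qb = 316.6 kN


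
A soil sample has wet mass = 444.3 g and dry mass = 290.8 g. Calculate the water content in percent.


Using w = (m_wet - m_dry) / m_dry * 100
m_wet - m_dry = 444.3 - 290.8 = 153.5 g
w = 153.5 / 290.8 * 100
w = 52.79 %


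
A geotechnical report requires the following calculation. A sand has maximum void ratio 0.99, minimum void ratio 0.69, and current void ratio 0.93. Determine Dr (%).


Result: 20.0 %

Derivation:
Using Dr = (e_max - e) / (e_max - e_min) * 100
e_max - e = 0.99 - 0.93 = 0.06
e_max - e_min = 0.99 - 0.69 = 0.3
Dr = 0.06 / 0.3 * 100
Dr = 20.0 %


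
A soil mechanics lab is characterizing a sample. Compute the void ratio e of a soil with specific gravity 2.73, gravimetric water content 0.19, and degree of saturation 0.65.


Using the relation e = Gs * w / S
e = 2.73 * 0.19 / 0.65
e = 0.798


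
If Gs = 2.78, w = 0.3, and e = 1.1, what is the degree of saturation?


Result: 0.7582

Derivation:
Using S = Gs * w / e
S = 2.78 * 0.3 / 1.1
S = 0.7582


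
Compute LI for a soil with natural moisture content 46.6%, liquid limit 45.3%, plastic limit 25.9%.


Result: 1.067

Derivation:
First compute the plasticity index:
PI = LL - PL = 45.3 - 25.9 = 19.4
Then compute the liquidity index:
LI = (w - PL) / PI
LI = (46.6 - 25.9) / 19.4
LI = 1.067


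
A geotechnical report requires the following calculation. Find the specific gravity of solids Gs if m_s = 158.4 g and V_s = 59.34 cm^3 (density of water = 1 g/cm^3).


Using Gs = m_s / (V_s * rho_w)
Since rho_w = 1 g/cm^3:
Gs = 158.4 / 59.34
Gs = 2.669


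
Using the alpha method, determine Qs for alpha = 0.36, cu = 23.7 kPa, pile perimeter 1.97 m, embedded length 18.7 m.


Result: 314.31 kN

Derivation:
Using Qs = alpha * cu * perimeter * L
Qs = 0.36 * 23.7 * 1.97 * 18.7
Qs = 314.31 kN


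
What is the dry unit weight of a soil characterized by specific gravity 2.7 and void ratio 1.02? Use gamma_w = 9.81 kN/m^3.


Using gamma_d = Gs * gamma_w / (1 + e)
gamma_d = 2.7 * 9.81 / (1 + 1.02)
gamma_d = 2.7 * 9.81 / 2.02
gamma_d = 13.112 kN/m^3


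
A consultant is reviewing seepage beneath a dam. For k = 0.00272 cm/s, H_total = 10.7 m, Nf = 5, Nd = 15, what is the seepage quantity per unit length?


Result: 9.701e-05 m^3/s per m

Derivation:
Convert k to m/s for unit consistency with H:
k = 0.00272 cm/s = 0.00272 / 100 m/s = 2.72e-05 m/s
Using q = k * H * Nf / Nd
Nf / Nd = 5 / 15 = 0.3333
q = 2.72e-05 * 10.7 * 0.3333
q = 9.701e-05 m^3/s per m


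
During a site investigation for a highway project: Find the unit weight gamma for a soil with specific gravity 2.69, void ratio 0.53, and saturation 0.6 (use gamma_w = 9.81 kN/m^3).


Result: 19.287 kN/m^3

Derivation:
Using gamma = gamma_w * (Gs + S*e) / (1 + e)
Numerator: Gs + S*e = 2.69 + 0.6*0.53 = 3.008
Denominator: 1 + e = 1 + 0.53 = 1.53
gamma = 9.81 * 3.008 / 1.53
gamma = 19.287 kN/m^3


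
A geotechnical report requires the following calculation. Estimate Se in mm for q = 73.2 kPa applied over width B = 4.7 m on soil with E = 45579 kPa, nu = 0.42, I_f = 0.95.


Using Se = q * B * (1 - nu^2) * I_f / E
1 - nu^2 = 1 - 0.42^2 = 0.8236
Se = 73.2 * 4.7 * 0.8236 * 0.95 / 45579
Se = 0.005906 m
Convert to mm: Se = 0.005906 * 1000 = 5.906 mm


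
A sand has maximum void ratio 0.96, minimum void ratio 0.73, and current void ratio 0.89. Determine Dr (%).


Using Dr = (e_max - e) / (e_max - e_min) * 100
e_max - e = 0.96 - 0.89 = 0.07
e_max - e_min = 0.96 - 0.73 = 0.23
Dr = 0.07 / 0.23 * 100
Dr = 30.43 %


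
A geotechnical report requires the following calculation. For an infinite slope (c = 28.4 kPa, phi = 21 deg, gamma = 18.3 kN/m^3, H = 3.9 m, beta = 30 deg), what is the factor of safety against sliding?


Using Fs = c / (gamma*H*sin(beta)*cos(beta)) + tan(phi)/tan(beta)
Cohesion contribution = 28.4 / (18.3*3.9*sin(30)*cos(30))
Cohesion contribution = 0.918971
Friction contribution = tan(21)/tan(30) = 0.664872
Fs = 0.918971 + 0.664872
Fs = 1.584


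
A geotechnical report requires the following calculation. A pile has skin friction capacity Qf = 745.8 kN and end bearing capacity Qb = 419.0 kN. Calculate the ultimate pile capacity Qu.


Result: 1164.8 kN

Derivation:
Using Qu = Qf + Qb
Qu = 745.8 + 419.0
Qu = 1164.8 kN


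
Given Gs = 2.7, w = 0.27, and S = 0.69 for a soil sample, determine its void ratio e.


Result: 1.0565

Derivation:
Using the relation e = Gs * w / S
e = 2.7 * 0.27 / 0.69
e = 1.0565


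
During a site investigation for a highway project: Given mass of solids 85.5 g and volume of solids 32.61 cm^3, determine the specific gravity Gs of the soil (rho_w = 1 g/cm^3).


Result: 2.622

Derivation:
Using Gs = m_s / (V_s * rho_w)
Since rho_w = 1 g/cm^3:
Gs = 85.5 / 32.61
Gs = 2.622


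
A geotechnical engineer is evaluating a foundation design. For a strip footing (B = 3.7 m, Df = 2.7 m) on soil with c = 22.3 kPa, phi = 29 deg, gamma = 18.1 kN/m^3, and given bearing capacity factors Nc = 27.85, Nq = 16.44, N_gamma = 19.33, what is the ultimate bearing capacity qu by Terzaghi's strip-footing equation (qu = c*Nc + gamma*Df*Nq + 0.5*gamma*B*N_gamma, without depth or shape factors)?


Result: 2071.74 kPa

Derivation:
Compute qu = c*Nc + gamma*Df*Nq + 0.5*gamma*B*N_gamma
Term 1: 22.3 * 27.85 = 621.055
Term 2: 18.1 * 2.7 * 16.44 = 803.4228
Term 3: 0.5 * 18.1 * 3.7 * 19.33 = 647.26505
qu = 621.055 + 803.4228 + 647.26505
qu = 2071.74 kPa


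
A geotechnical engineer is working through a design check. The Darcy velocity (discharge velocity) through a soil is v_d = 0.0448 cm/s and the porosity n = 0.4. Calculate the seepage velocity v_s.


Using v_s = v_d / n
v_s = 0.0448 / 0.4
v_s = 0.112 cm/s


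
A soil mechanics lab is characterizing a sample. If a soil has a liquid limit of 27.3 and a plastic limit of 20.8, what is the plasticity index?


Using PI = LL - PL
PI = 27.3 - 20.8
PI = 6.5


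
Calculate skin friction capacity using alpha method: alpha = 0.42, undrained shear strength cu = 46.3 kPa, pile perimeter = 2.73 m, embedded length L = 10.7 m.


Using Qs = alpha * cu * perimeter * L
Qs = 0.42 * 46.3 * 2.73 * 10.7
Qs = 568.04 kN


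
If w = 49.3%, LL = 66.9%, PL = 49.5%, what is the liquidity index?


First compute the plasticity index:
PI = LL - PL = 66.9 - 49.5 = 17.4
Then compute the liquidity index:
LI = (w - PL) / PI
LI = (49.3 - 49.5) / 17.4
LI = -0.011


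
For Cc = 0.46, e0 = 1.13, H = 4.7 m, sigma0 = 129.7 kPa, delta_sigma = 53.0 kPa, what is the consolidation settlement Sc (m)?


Using Sc = Cc * H / (1 + e0) * log10((sigma0 + delta_sigma) / sigma0)
Stress ratio = (129.7 + 53.0) / 129.7 = 1.40864
log10(1.40864) = 0.148799
Cc * H / (1 + e0) = 0.46 * 4.7 / (1 + 1.13) = 1.01502
Sc = 1.01502 * 0.148799
Sc = 0.151 m


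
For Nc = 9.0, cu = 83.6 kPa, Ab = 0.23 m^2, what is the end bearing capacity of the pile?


Using Qb = Nc * cu * Ab
Qb = 9.0 * 83.6 * 0.23
Qb = 173.05 kN


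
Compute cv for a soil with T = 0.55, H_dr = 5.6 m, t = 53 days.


Using cv = T * H_dr^2 / t
H_dr^2 = 5.6^2 = 31.36
cv = 0.55 * 31.36 / 53
cv = 0.32543 m^2/day


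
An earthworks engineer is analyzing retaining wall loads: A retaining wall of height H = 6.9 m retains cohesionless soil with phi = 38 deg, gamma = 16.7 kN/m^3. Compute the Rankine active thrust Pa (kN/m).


Compute active earth pressure coefficient:
Ka = tan^2(45 - phi/2) = tan^2(26.0) = 0.237883
Compute active force:
Pa = 0.5 * Ka * gamma * H^2
Pa = 0.5 * 0.237883 * 16.7 * 6.9^2
Pa = 94.57 kN/m


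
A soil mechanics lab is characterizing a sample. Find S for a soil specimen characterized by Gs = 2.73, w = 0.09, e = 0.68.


Result: 0.3613

Derivation:
Using S = Gs * w / e
S = 2.73 * 0.09 / 0.68
S = 0.3613


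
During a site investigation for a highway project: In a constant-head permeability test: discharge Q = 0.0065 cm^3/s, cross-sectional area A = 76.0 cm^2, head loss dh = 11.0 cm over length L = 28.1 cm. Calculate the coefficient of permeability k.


Result: 0.000218 cm/s

Derivation:
Compute hydraulic gradient:
i = dh / L = 11.0 / 28.1 = 0.391459
Then apply Darcy's law:
k = Q / (A * i)
k = 0.0065 / (76.0 * 0.391459)
k = 0.0065 / 29.7509
k = 0.000218 cm/s


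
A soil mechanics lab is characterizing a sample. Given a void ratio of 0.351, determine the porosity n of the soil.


Using the relation n = e / (1 + e)
n = 0.351 / (1 + 0.351)
n = 0.351 / 1.351
n = 0.2598


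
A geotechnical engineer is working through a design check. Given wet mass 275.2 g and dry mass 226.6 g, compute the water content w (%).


Using w = (m_wet - m_dry) / m_dry * 100
m_wet - m_dry = 275.2 - 226.6 = 48.6 g
w = 48.6 / 226.6 * 100
w = 21.45 %


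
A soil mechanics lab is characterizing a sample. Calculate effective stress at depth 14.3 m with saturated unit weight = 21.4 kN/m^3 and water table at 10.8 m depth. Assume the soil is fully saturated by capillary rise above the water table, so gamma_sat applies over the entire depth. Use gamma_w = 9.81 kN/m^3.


Result: 271.69 kPa

Derivation:
Total stress = gamma_sat * depth
sigma = 21.4 * 14.3 = 306.02 kPa
Pore water pressure u = gamma_w * (depth - d_wt)
u = 9.81 * (14.3 - 10.8) = 34.335 kPa
Effective stress = sigma - u
sigma' = 306.02 - 34.335 = 271.69 kPa


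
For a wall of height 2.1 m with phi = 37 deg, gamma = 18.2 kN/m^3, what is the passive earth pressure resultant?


Compute passive earth pressure coefficient:
Kp = tan^2(45 + phi/2) = tan^2(63.5) = 4.022791
Compute passive force:
Pp = 0.5 * Kp * gamma * H^2
Pp = 0.5 * 4.022791 * 18.2 * 2.1^2
Pp = 161.44 kN/m


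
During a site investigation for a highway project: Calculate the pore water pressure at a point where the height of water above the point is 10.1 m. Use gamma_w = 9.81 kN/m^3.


Using u = gamma_w * h_w
u = 9.81 * 10.1
u = 99.08 kPa


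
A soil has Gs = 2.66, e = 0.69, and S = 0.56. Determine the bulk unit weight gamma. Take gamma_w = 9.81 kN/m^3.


Using gamma = gamma_w * (Gs + S*e) / (1 + e)
Numerator: Gs + S*e = 2.66 + 0.56*0.69 = 3.0464
Denominator: 1 + e = 1 + 0.69 = 1.69
gamma = 9.81 * 3.0464 / 1.69
gamma = 17.684 kN/m^3


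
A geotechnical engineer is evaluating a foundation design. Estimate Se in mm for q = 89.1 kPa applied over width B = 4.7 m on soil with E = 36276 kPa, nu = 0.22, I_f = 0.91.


Using Se = q * B * (1 - nu^2) * I_f / E
1 - nu^2 = 1 - 0.22^2 = 0.9516
Se = 89.1 * 4.7 * 0.9516 * 0.91 / 36276
Se = 0.009997 m
Convert to mm: Se = 0.009997 * 1000 = 9.997 mm


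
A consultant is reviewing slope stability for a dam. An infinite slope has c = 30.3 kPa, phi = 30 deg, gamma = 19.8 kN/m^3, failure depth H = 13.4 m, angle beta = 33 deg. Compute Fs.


Using Fs = c / (gamma*H*sin(beta)*cos(beta)) + tan(phi)/tan(beta)
Cohesion contribution = 30.3 / (19.8*13.4*sin(33)*cos(33))
Cohesion contribution = 0.250019
Friction contribution = tan(30)/tan(33) = 0.889041
Fs = 0.250019 + 0.889041
Fs = 1.139


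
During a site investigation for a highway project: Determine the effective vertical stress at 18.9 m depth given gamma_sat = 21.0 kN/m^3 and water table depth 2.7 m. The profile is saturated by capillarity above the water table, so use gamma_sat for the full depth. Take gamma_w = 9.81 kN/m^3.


Total stress = gamma_sat * depth
sigma = 21.0 * 18.9 = 396.9 kPa
Pore water pressure u = gamma_w * (depth - d_wt)
u = 9.81 * (18.9 - 2.7) = 158.922 kPa
Effective stress = sigma - u
sigma' = 396.9 - 158.922 = 237.98 kPa


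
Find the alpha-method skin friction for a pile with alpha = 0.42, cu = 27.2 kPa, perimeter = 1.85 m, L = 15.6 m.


Result: 329.7 kN

Derivation:
Using Qs = alpha * cu * perimeter * L
Qs = 0.42 * 27.2 * 1.85 * 15.6
Qs = 329.7 kN


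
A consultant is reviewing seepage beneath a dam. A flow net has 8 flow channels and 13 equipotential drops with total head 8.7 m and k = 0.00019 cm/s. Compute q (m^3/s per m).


Convert k to m/s for unit consistency with H:
k = 0.00019 cm/s = 0.00019 / 100 m/s = 1.9e-06 m/s
Using q = k * H * Nf / Nd
Nf / Nd = 8 / 13 = 0.6154
q = 1.9e-06 * 8.7 * 0.6154
q = 1.017e-05 m^3/s per m


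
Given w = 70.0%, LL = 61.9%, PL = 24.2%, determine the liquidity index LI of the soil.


Result: 1.215

Derivation:
First compute the plasticity index:
PI = LL - PL = 61.9 - 24.2 = 37.7
Then compute the liquidity index:
LI = (w - PL) / PI
LI = (70.0 - 24.2) / 37.7
LI = 1.215


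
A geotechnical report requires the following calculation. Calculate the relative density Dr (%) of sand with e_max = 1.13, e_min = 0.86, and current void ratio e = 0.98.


Result: 55.56 %

Derivation:
Using Dr = (e_max - e) / (e_max - e_min) * 100
e_max - e = 1.13 - 0.98 = 0.15
e_max - e_min = 1.13 - 0.86 = 0.27
Dr = 0.15 / 0.27 * 100
Dr = 55.56 %


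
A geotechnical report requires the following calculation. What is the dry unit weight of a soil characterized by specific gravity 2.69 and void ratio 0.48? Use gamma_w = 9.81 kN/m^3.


Using gamma_d = Gs * gamma_w / (1 + e)
gamma_d = 2.69 * 9.81 / (1 + 0.48)
gamma_d = 2.69 * 9.81 / 1.48
gamma_d = 17.83 kN/m^3


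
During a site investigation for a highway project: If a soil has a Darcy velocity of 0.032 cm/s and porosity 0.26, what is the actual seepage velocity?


Using v_s = v_d / n
v_s = 0.032 / 0.26
v_s = 0.12308 cm/s


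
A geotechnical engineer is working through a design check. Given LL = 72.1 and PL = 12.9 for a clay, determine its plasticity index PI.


Using PI = LL - PL
PI = 72.1 - 12.9
PI = 59.2


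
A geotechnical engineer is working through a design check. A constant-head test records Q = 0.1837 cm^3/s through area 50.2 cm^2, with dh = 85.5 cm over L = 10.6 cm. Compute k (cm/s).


Result: 0.000454 cm/s

Derivation:
Compute hydraulic gradient:
i = dh / L = 85.5 / 10.6 = 8.06604
Then apply Darcy's law:
k = Q / (A * i)
k = 0.1837 / (50.2 * 8.06604)
k = 0.1837 / 404.915
k = 0.000454 cm/s


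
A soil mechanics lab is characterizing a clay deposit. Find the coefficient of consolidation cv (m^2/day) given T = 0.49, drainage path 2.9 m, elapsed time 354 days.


Result: 0.01164 m^2/day

Derivation:
Using cv = T * H_dr^2 / t
H_dr^2 = 2.9^2 = 8.41
cv = 0.49 * 8.41 / 354
cv = 0.01164 m^2/day


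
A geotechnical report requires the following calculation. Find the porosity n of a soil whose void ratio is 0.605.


Using the relation n = e / (1 + e)
n = 0.605 / (1 + 0.605)
n = 0.605 / 1.605
n = 0.3769


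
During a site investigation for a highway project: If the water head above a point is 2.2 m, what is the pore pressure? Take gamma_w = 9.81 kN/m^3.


Using u = gamma_w * h_w
u = 9.81 * 2.2
u = 21.58 kPa


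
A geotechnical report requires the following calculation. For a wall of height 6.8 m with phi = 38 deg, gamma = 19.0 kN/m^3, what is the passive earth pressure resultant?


Compute passive earth pressure coefficient:
Kp = tan^2(45 + phi/2) = tan^2(64.0) = 4.203746
Compute passive force:
Pp = 0.5 * Kp * gamma * H^2
Pp = 0.5 * 4.203746 * 19.0 * 6.8^2
Pp = 1846.62 kN/m


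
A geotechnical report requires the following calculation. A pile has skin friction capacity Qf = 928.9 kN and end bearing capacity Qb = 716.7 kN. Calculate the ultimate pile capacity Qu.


Using Qu = Qf + Qb
Qu = 928.9 + 716.7
Qu = 1645.6 kN


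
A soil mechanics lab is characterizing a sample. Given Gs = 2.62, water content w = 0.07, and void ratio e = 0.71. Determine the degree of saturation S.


Using S = Gs * w / e
S = 2.62 * 0.07 / 0.71
S = 0.2583


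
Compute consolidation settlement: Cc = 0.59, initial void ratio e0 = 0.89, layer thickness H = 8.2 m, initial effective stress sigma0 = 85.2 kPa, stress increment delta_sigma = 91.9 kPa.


Using Sc = Cc * H / (1 + e0) * log10((sigma0 + delta_sigma) / sigma0)
Stress ratio = (85.2 + 91.9) / 85.2 = 2.07864
log10(2.07864) = 0.317779
Cc * H / (1 + e0) = 0.59 * 8.2 / (1 + 0.89) = 2.55979
Sc = 2.55979 * 0.317779
Sc = 0.8134 m


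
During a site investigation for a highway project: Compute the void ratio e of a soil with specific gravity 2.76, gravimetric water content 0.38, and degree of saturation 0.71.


Using the relation e = Gs * w / S
e = 2.76 * 0.38 / 0.71
e = 1.4772


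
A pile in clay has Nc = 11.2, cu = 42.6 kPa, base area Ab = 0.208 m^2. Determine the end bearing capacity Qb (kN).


Using Qb = Nc * cu * Ab
Qb = 11.2 * 42.6 * 0.208
Qb = 99.24 kN


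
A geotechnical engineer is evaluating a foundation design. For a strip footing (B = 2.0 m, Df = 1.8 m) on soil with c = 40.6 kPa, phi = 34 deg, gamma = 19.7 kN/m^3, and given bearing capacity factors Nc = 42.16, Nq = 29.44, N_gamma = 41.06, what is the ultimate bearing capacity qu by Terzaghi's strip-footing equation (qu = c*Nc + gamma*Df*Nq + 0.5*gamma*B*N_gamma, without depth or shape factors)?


Compute qu = c*Nc + gamma*Df*Nq + 0.5*gamma*B*N_gamma
Term 1: 40.6 * 42.16 = 1711.696
Term 2: 19.7 * 1.8 * 29.44 = 1043.9424
Term 3: 0.5 * 19.7 * 2.0 * 41.06 = 808.882
qu = 1711.696 + 1043.9424 + 808.882
qu = 3564.52 kPa


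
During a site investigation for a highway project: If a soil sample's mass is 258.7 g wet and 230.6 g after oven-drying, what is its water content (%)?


Using w = (m_wet - m_dry) / m_dry * 100
m_wet - m_dry = 258.7 - 230.6 = 28.1 g
w = 28.1 / 230.6 * 100
w = 12.19 %


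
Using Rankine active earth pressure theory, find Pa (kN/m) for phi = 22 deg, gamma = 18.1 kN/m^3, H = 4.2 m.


Result: 72.63 kN/m

Derivation:
Compute active earth pressure coefficient:
Ka = tan^2(45 - phi/2) = tan^2(34.0) = 0.454962
Compute active force:
Pa = 0.5 * Ka * gamma * H^2
Pa = 0.5 * 0.454962 * 18.1 * 4.2^2
Pa = 72.63 kN/m


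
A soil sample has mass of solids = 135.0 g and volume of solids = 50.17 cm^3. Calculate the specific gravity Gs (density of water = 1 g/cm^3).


Using Gs = m_s / (V_s * rho_w)
Since rho_w = 1 g/cm^3:
Gs = 135.0 / 50.17
Gs = 2.691


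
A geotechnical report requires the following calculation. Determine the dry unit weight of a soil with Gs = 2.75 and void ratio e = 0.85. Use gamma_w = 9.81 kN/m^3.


Result: 14.582 kN/m^3

Derivation:
Using gamma_d = Gs * gamma_w / (1 + e)
gamma_d = 2.75 * 9.81 / (1 + 0.85)
gamma_d = 2.75 * 9.81 / 1.85
gamma_d = 14.582 kN/m^3


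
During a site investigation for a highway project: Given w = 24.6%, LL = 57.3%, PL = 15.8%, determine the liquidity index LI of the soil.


Result: 0.212

Derivation:
First compute the plasticity index:
PI = LL - PL = 57.3 - 15.8 = 41.5
Then compute the liquidity index:
LI = (w - PL) / PI
LI = (24.6 - 15.8) / 41.5
LI = 0.212


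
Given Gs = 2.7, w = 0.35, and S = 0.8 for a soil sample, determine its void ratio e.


Using the relation e = Gs * w / S
e = 2.7 * 0.35 / 0.8
e = 1.1812


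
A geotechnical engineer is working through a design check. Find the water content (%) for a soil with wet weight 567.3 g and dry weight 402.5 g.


Using w = (m_wet - m_dry) / m_dry * 100
m_wet - m_dry = 567.3 - 402.5 = 164.8 g
w = 164.8 / 402.5 * 100
w = 40.94 %


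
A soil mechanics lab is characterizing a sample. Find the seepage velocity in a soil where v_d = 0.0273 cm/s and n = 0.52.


Using v_s = v_d / n
v_s = 0.0273 / 0.52
v_s = 0.0525 cm/s


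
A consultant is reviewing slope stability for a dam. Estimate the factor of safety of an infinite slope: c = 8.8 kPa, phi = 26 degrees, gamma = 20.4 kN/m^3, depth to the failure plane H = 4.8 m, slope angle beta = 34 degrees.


Using Fs = c / (gamma*H*sin(beta)*cos(beta)) + tan(phi)/tan(beta)
Cohesion contribution = 8.8 / (20.4*4.8*sin(34)*cos(34))
Cohesion contribution = 0.193854
Friction contribution = tan(26)/tan(34) = 0.723093
Fs = 0.193854 + 0.723093
Fs = 0.917


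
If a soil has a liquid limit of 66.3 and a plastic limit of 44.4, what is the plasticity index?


Using PI = LL - PL
PI = 66.3 - 44.4
PI = 21.9


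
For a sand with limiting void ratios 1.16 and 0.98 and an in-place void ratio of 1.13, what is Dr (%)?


Result: 16.67 %

Derivation:
Using Dr = (e_max - e) / (e_max - e_min) * 100
e_max - e = 1.16 - 1.13 = 0.03
e_max - e_min = 1.16 - 0.98 = 0.18
Dr = 0.03 / 0.18 * 100
Dr = 16.67 %


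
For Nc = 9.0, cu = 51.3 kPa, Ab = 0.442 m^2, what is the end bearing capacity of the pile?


Result: 204.07 kN

Derivation:
Using Qb = Nc * cu * Ab
Qb = 9.0 * 51.3 * 0.442
Qb = 204.07 kN


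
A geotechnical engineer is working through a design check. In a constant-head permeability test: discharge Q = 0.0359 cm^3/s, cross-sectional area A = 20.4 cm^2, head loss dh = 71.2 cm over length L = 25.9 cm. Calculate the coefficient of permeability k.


Compute hydraulic gradient:
i = dh / L = 71.2 / 25.9 = 2.74903
Then apply Darcy's law:
k = Q / (A * i)
k = 0.0359 / (20.4 * 2.74903)
k = 0.0359 / 56.0803
k = 0.00064 cm/s


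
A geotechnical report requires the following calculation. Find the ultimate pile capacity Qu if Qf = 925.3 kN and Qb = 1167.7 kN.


Using Qu = Qf + Qb
Qu = 925.3 + 1167.7
Qu = 2093.0 kN


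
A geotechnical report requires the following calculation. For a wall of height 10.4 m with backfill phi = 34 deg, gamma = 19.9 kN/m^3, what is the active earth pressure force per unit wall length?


Compute active earth pressure coefficient:
Ka = tan^2(45 - phi/2) = tan^2(28.0) = 0.282715
Compute active force:
Pa = 0.5 * Ka * gamma * H^2
Pa = 0.5 * 0.282715 * 19.9 * 10.4^2
Pa = 304.26 kN/m


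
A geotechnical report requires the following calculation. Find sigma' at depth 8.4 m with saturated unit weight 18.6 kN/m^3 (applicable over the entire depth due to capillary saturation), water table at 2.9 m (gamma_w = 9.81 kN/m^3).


Total stress = gamma_sat * depth
sigma = 18.6 * 8.4 = 156.24 kPa
Pore water pressure u = gamma_w * (depth - d_wt)
u = 9.81 * (8.4 - 2.9) = 53.955 kPa
Effective stress = sigma - u
sigma' = 156.24 - 53.955 = 102.29 kPa


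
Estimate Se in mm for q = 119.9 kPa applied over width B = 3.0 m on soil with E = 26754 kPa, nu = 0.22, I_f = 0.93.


Using Se = q * B * (1 - nu^2) * I_f / E
1 - nu^2 = 1 - 0.22^2 = 0.9516
Se = 119.9 * 3.0 * 0.9516 * 0.93 / 26754
Se = 0.011898 m
Convert to mm: Se = 0.011898 * 1000 = 11.898 mm


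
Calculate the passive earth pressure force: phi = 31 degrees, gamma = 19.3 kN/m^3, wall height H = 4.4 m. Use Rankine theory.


Result: 583.64 kN/m

Derivation:
Compute passive earth pressure coefficient:
Kp = tan^2(45 + phi/2) = tan^2(60.5) = 3.124035
Compute passive force:
Pp = 0.5 * Kp * gamma * H^2
Pp = 0.5 * 3.124035 * 19.3 * 4.4^2
Pp = 583.64 kN/m


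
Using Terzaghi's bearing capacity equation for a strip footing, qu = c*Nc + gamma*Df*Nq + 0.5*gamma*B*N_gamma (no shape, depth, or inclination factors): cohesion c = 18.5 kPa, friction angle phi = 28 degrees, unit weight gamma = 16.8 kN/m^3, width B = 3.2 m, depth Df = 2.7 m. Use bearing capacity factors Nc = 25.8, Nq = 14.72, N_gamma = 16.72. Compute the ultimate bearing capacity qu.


Compute qu = c*Nc + gamma*Df*Nq + 0.5*gamma*B*N_gamma
Term 1: 18.5 * 25.8 = 477.3
Term 2: 16.8 * 2.7 * 14.72 = 667.6992
Term 3: 0.5 * 16.8 * 3.2 * 16.72 = 449.4336
qu = 477.3 + 667.6992 + 449.4336
qu = 1594.43 kPa


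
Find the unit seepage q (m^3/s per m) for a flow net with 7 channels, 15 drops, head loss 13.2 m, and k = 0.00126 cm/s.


Convert k to m/s for unit consistency with H:
k = 0.00126 cm/s = 0.00126 / 100 m/s = 1.26e-05 m/s
Using q = k * H * Nf / Nd
Nf / Nd = 7 / 15 = 0.4667
q = 1.26e-05 * 13.2 * 0.4667
q = 7.762e-05 m^3/s per m


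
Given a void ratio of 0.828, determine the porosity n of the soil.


Using the relation n = e / (1 + e)
n = 0.828 / (1 + 0.828)
n = 0.828 / 1.828
n = 0.453


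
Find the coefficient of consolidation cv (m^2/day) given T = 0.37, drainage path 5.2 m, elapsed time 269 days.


Using cv = T * H_dr^2 / t
H_dr^2 = 5.2^2 = 27.04
cv = 0.37 * 27.04 / 269
cv = 0.03719 m^2/day
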